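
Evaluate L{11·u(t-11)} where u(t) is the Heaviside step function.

L{u(t-a)} = e^(-as)/s. Here a=11, so L{u(t-11)} = e^(-11s)/s, and L{11·u(t-11)} = 11·e^(-11s)/s

Final answer: 11·e^(-11s)/s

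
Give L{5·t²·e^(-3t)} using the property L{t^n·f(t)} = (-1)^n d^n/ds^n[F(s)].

L{e^(-3t)} = 1/(s+3). d/ds[1/(s+3)] = -1/(s+3)². d²/ds²[1/(s+3)] = 2/(s+3)³. So L{t²·e^(-3t)} = (-1)² · 2/(s+3)³ = 2/(s+3)³. Then L{5·t²·e^(-3t)} = 5·2/(s+3)³ = 10/(s+3)³

Final answer: 10/(s+3)³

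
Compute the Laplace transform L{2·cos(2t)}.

L{cos(ωt)} = s/(s² + ω²), so L{cos(2t)} = s/(s² + 4). Then L{2·cos(2t)} = 2·s/(s² + 4) = 2s/(s² + 4)

Final answer: 2s/(s² + 4)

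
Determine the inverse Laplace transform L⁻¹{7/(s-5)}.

L⁻¹{1/(s-a)} = e^(at), so L⁻¹{1/(s-5)} = e^(5t), and L⁻¹{7/(s-5)} = 7·e^(5t)

Final answer: 7·e^(5t)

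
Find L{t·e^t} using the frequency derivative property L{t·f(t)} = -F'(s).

L{e^t} = 1/(s-1). By frequency derivative: L{t·e^t} = -d/ds[1/(s-1)] = -(-1)/(s-1)² = 1/(s-1)²

Final answer: 1/(s-1)²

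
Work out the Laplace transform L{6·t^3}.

L{t^n} = n!/s^(n+1), so L{t^3} = 6/s^4. Then L{6·t^3} = 6·6/s^4 = 36/s^4

Final answer: 36/s^4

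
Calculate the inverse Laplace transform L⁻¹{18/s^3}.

L⁻¹{n!/s^(n+1)} = t^n with n=2. So L⁻¹{2/s^3} = t^2, and L⁻¹{18/s^3} = (18/2)·t^2 = 9·t^2

Final answer: 9·t^2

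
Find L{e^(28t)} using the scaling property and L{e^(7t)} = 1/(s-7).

Using L{f(at)} = (1/a)F(s/a) with a=4 and f(t) = e^(7t): L{e^(28t)} = (1/4) · 1/((s/4)-7) = (1/4) · 4/(s-28) = 1/(s-28)

Final answer: 1/(s-28)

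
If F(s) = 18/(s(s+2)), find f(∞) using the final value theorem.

f(∞) = lim_{s→0} s·18/(s(s+2)) = lim_{s→0} 18/(s+2) = 18/2 = 9

Final answer: 9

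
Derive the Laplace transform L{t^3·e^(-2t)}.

L{t^n·e^(at)} = n!/(s-a)^(n+1), so L{t^3·e^(-2t)} = 6/(s+2)^4

Final answer: 6/(s+2)^4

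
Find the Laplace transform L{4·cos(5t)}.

L{cos(ωt)} = s/(s² + ω²), so L{cos(5t)} = s/(s² + 25). Then L{4·cos(5t)} = 4·s/(s² + 25) = 4s/(s² + 25)

Final answer: 4s/(s² + 25)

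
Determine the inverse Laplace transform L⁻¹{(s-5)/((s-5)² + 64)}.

Using frequency shift, L⁻¹{(s-5)/((s-5)² + 64)} = e^(5t)·cos(8t)

Final answer: e^(5t)·cos(8t)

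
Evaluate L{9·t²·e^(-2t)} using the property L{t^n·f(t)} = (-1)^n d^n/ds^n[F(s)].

L{e^(-2t)} = 1/(s+2). d/ds[1/(s+2)] = -1/(s+2)². d²/ds²[1/(s+2)] = 2/(s+2)³. So L{t²·e^(-2t)} = (-1)² · 2/(s+2)³ = 2/(s+2)³. Then L{9·t²·e^(-2t)} = 9·2/(s+2)³ = 18/(s+2)³

Final answer: 18/(s+2)³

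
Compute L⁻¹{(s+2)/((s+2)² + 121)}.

Using frequency shift: L⁻¹{(s-a)/((s-a)² + b²)} = e^(at)cos(bt). Here a=-2, b=11

Final answer: e^(-2t)·cos(11t)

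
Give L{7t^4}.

L{t^n} = n!/s^(n+1). So L{7t^4} = 7·4!/s^5 = 168/s^5

Final answer: 168/s^5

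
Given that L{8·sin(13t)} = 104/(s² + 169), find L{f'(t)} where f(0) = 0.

L{f'(t)} = s·F(s) - f(0) = s·104/(s² + 169) - 0 = 104s/(s² + 169)

Final answer: 104s/(s² + 169)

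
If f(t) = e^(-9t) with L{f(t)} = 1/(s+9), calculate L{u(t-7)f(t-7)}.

Time shift theorem: L{u(t-a)f(t-a)} = e^(-as)F(s). Here a=7, F(s) = 1/(s+9), so L{u(t-7)f(t-7)} = e^(-7s)·1/(s+9)

Final answer: e^(-7s)·1/(s+9)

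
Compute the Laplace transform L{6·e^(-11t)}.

L{e^(at)} = 1/(s-a), so L{e^(-11t)} = 1/(s+11). Then L{6·e^(-11t)} = 6/(s+11)

Final answer: 6/(s+11)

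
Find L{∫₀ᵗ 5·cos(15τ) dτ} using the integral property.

L{∫₀ᵗ f(τ)dτ} = F(s)/s with F(s) = 5s/(s² + 225), so the result is (5s/(s² + 225))/s = 5/(s² + 225)

Final answer: 5/(s² + 225)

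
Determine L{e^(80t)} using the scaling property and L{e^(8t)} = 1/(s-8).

Using L{f(at)} = (1/a)F(s/a) with a=10 and f(t) = e^(8t): L{e^(80t)} = (1/10) · 1/((s/10)-8) = (1/10) · 10/(s-80) = 1/(s-80)

Final answer: 1/(s-80)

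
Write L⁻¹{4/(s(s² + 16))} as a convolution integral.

4/(s(s² + 16)) = (1/s)·(4/(s² + 16)) = L{1}·L{sin(4t)}. So f(t) = 1*(sin(4t)) = ∫₀ᵗ sin(4τ) dτ

Final answer: ∫₀ᵗ sin(4τ) dτ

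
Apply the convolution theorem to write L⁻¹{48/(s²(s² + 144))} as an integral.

48/(s²(s² + 144)) = (1/s²)·(48/(s² + 144)) = L{t}·L{4·sin(12t)}. So f(t) = t*(4·sin(12t)) = ∫₀ᵗ 4τ·sin(12(t-τ)) dτ

Final answer: ∫₀ᵗ 4τ·sin(12(t-τ)) dτ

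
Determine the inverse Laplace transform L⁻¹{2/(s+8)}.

L⁻¹{1/(s-a)} = e^(at), so L⁻¹{1/(s+8)} = e^(-8t), and L⁻¹{2/(s+8)} = 2·e^(-8t)

Final answer: 2·e^(-8t)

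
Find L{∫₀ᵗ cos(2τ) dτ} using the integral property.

L{∫₀ᵗ f(τ)dτ} = F(s)/s with F(s) = s/(s² + 4), so the result is (s/(s² + 4))/s = 1/(s² + 4)

Final answer: 1/(s² + 4)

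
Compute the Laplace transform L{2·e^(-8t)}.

L{e^(at)} = 1/(s-a), so L{e^(-8t)} = 1/(s+8). Then L{2·e^(-8t)} = 2/(s+8)

Final answer: 2/(s+8)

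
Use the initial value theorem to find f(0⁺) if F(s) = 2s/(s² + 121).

f(0⁺) = lim_{s→∞} s·2s/(s² + 121) = lim_{s→∞} 2s²/(s² + 121) = 2

Final answer: 2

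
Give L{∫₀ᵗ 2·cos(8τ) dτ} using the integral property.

L{∫₀ᵗ f(τ)dτ} = F(s)/s with F(s) = 2s/(s² + 64), so the result is (2s/(s² + 64))/s = 2/(s² + 64)

Final answer: 2/(s² + 64)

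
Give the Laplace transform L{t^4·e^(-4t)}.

L{t^n·e^(at)} = n!/(s-a)^(n+1), so L{t^4·e^(-4t)} = 24/(s+4)^5

Final answer: 24/(s+4)^5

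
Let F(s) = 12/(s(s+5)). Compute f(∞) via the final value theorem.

f(∞) = lim_{s→0} s·12/(s(s+5)) = lim_{s→0} 12/(s+5) = 12/5 = 12/5

Final answer: 12/5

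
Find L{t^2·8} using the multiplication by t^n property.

L{8} = 8/s. d^1/ds^1[1/s] = -1/s². d^2/ds^2[1/s] = 2/s^3. So L{t^2} = (-1)^{2}·2/s^3 = 2/s^3. Then L{t^2·8} = 8·2/s^3 = 16/s^3

Final answer: 16/s^3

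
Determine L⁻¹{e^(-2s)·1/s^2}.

L⁻¹{1/s^2} = t. By the time shift theorem, L⁻¹{e^(-as)F(s)} = u(t-a)f(t-a) with a=2, so L⁻¹{e^(-2s)·1/s^2} = u(t-2)·(t-2)

Final answer: u(t-2)·(t-2)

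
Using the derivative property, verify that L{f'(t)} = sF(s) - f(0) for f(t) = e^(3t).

f'(t) = 3e^(3t). Direct: L{f'(t)} = 3/(s-3). Property: s·1/(s-3) - 1 = (s - (s-3))/(s-3) = 3/(s-3). ✓

Final answer: 3/(s-3)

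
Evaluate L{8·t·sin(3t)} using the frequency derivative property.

L{sin(3t)} = 3/(s² + 9). By L{t·f(t)} = -F'(s): -d/ds[3/(s² + 9)] = -(3)·(-2s)/(s² + 9)² = 6s/(s² + 9)². Then L{8·t·sin(3t)} = 8·6s/(s² + 9)² = 48s/(s² + 9)²

Final answer: 48s/(s² + 9)²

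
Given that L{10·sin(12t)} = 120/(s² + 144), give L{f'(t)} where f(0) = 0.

L{f'(t)} = s·F(s) - f(0) = s·120/(s² + 144) - 0 = 120s/(s² + 144)

Final answer: 120s/(s² + 144)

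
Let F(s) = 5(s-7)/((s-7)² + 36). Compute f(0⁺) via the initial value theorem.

f(0⁺) = lim_{s→∞} sF(s) = lim_{s→∞} 5s(s-7)/((s-7)² + 36) = 5

Final answer: 5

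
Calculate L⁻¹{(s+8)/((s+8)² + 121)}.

Using frequency shift: L⁻¹{(s-a)/((s-a)² + b²)} = e^(at)cos(bt). Here a=-8, b=11

Final answer: e^(-8t)·cos(11t)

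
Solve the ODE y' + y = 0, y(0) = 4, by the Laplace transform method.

L{y'} + L{y} = 0. sY - 4 + Y = 0. Y(s+1) = 4. Y = 4/(s+1)

Final answer: y(t) = 4e^(-t)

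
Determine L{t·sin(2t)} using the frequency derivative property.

L{sin(2t)} = 2/(s² + 4). By L{t·f(t)} = -F'(s): -d/ds[2/(s² + 4)] = -(2)·(-2s)/(s² + 4)² = 4s/(s² + 4)²

Final answer: 4s/(s² + 4)²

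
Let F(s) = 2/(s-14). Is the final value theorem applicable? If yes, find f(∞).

sF(s) = 2s/(s-14) has a pole at s = 14 in the right half-plane. Theorem does NOT apply (unstable system; f(t) = 2·e^(14t) grows without bound).

Final answer: Not applicable (unstable)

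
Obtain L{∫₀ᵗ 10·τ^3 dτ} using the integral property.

L{∫₀ᵗ f(τ)dτ} = F(s)/s with f(t) = 10t^3. F(s) = 60/s^4, so L{∫₀ᵗ 10·τ^3 dτ} = (60/s^4)/s = 60/s^5. (Check: ∫₀ᵗ 10·τ^3 dτ = 10t^4/4.)

Final answer: 60/s^5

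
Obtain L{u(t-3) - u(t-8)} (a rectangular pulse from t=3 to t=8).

L{u(t-a)} = e^(-as)/s. L{u(t-3) - u(t-8)} = (e^(-3s) - e^(-8s))/s

Final answer: (e^(-3s) - e^(-8s))/s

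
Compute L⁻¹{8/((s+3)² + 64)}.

Form: b/((s-a)² + b²) → e^(at)sin(bt). With a=-3, b=8

Final answer: e^(-3t)·sin(8t)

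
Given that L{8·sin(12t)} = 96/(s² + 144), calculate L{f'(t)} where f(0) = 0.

L{f'(t)} = s·F(s) - f(0) = s·96/(s² + 144) - 0 = 96s/(s² + 144)

Final answer: 96s/(s² + 144)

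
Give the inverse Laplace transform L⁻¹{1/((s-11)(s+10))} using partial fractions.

Decompose: A/(s-11) + B/(s+10). A = 1/21, B = -1/21. f(t) = (e^(11t) - e^(-10t))/21

Final answer: (e^(11t) - e^(-10t))/21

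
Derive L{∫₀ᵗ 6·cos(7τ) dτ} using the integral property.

L{∫₀ᵗ f(τ)dτ} = F(s)/s with F(s) = 6s/(s² + 49), so the result is (6s/(s² + 49))/s = 6/(s² + 49)

Final answer: 6/(s² + 49)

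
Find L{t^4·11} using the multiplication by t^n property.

L{11} = 11/s. d^1/ds^1[1/s] = -1/s². d^2/ds^2[1/s] = 2/s^3. d^3/ds^3[1/s] = -6/s^4. d^4/ds^4[1/s] = 24/s^5. So L{t^4} = (-1)^{4}·24/s^5 = 24/s^5. Then L{t^4·11} = 11·24/s^5 = 264/s^5

Final answer: 264/s^5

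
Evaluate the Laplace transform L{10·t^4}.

L{t^n} = n!/s^(n+1), so L{t^4} = 24/s^5. Then L{10·t^4} = 10·24/s^5 = 240/s^5

Final answer: 240/s^5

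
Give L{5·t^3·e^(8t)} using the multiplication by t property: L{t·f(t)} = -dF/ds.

Using L{t^n·e^(at)} = n!/(s-a)^(n+1), L{t^3·e^(8t)} = 6/(s-8)^4, so L{5·t^3·e^(8t)} = 5·6/(s-8)^4 = 30/(s-8)^4

Final answer: 30/(s-8)^4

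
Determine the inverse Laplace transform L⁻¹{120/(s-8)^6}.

L⁻¹{n!/(s-a)^(n+1)} = t^n·e^(at), so L⁻¹{120/(s-8)^6} = t^5·e^(8t)

Final answer: t^5·e^(8t)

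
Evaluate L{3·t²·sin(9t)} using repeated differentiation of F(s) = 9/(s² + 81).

F(s) = 9/(s² + 81). F'(s) = -18s/(s² + 81)². F''(s) = -18(81 - 3s²)/(s² + 81)³ = (54s² - 1458)/(s² + 81)³. So L{t²·sin(9t)} = (-1)² F''(s) = (54s² - 1458)/(s² + 81)³. Then L{3·t²·sin(9t)} = 3·(54s² - 1458)/(s² + 81)³ = (162s² - 4374)/(s² + 81)³

Final answer: (162s² - 4374)/(s² + 81)³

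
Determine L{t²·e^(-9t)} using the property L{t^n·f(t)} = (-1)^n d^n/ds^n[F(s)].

L{e^(-9t)} = 1/(s+9). d/ds[1/(s+9)] = -1/(s+9)². d²/ds²[1/(s+9)] = 2/(s+9)³. So L{t²·e^(-9t)} = (-1)² · 2/(s+9)³ = 2/(s+9)³

Final answer: 2/(s+9)³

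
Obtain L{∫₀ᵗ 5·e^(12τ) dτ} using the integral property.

L{∫₀ᵗ f(τ)dτ} = F(s)/s with F(s) = 5/(s-12), so L{∫₀ᵗ 5·e^(12τ) dτ} = 5/(s(s-12))

Final answer: 5/(s(s-12))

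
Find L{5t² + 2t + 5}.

L{5t² + 2t + 5} = 5·2/s³ + 2/s² + 5/s = 10/s³ + 2/s² + 5/s

Final answer: 10/s³ + 2/s² + 5/s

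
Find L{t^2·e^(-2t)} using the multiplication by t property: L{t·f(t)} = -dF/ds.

Using L{t^n·e^(at)} = n!/(s-a)^(n+1), L{t^2·e^(-2t)} = 2/(s+2)^3

Final answer: 2/(s+2)^3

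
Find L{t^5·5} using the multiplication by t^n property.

L{5} = 5/s. d^1/ds^1[1/s] = -1/s². d^2/ds^2[1/s] = 2/s^3. d^3/ds^3[1/s] = -6/s^4. d^4/ds^4[1/s] = 24/s^5. d^5/ds^5[1/s] = -120/s^6. So L{t^5} = (-1)^{5}·-120/s^6 = 120/s^6. Then L{t^5·5} = 5·120/s^6 = 600/s^6

Final answer: 600/s^6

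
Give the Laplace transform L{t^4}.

L{t^n} = n!/s^(n+1), so L{t^4} = 24/s^5

Final answer: 24/s^5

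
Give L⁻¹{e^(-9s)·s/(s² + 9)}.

L⁻¹{s/(s² + 9)} = cos(3t). By the time shift theorem, L⁻¹{e^(-as)F(s)} = u(t-a)f(t-a) with a=9, so L⁻¹{e^(-9s)·s/(s² + 9)} = u(t-9)·cos(3(t-9))

Final answer: u(t-9)·cos(3(t-9))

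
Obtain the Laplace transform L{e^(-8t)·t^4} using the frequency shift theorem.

L{e^(at)·t^n} = n!/(s-a)^(n+1), so L{e^(-8t)·t^4} = 24/(s+8)^5

Final answer: 24/(s+8)^5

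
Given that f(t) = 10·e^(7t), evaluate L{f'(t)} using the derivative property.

f(0) = 10, F(s) = 10/(s-7). L{f'(t)} = s·F(s) - f(0) = 10s/(s-7) - 10 = (10s - 10(s-7))/(s-7) = 70/(s-7)

Final answer: 70/(s-7)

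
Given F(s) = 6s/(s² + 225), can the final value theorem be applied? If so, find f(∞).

The final value theorem requires all poles of sF(s) in the left half-plane. sF(s) = 6s²/(s² + 225) has poles at s = ±15i (imaginary axis). Theorem does NOT apply (oscillatory system).

Final answer: Not applicable (oscillatory)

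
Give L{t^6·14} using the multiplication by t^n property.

L{14} = 14/s. d^1/ds^1[1/s] = -1/s². d^2/ds^2[1/s] = 2/s^3. d^3/ds^3[1/s] = -6/s^4. d^4/ds^4[1/s] = 24/s^5. d^5/ds^5[1/s] = -120/s^6. d^6/ds^6[1/s] = 720/s^7. So L{t^6} = (-1)^{6}·720/s^7 = 720/s^7. Then L{t^6·14} = 14·720/s^7 = 10080/s^7

Final answer: 10080/s^7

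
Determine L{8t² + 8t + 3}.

L{8t² + 8t + 3} = 8·2/s³ + 8/s² + 3/s = 16/s³ + 8/s² + 3/s

Final answer: 16/s³ + 8/s² + 3/s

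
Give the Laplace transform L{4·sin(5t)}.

L{sin(ωt)} = ω/(s² + ω²), so L{sin(5t)} = 5/(s² + 25). Then L{4·sin(5t)} = 4·5/(s² + 25) = 20/(s² + 25)

Final answer: 20/(s² + 25)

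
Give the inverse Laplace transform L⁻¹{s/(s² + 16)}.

L⁻¹{s/(s² + 16)} = cos(4t)

Final answer: cos(4t)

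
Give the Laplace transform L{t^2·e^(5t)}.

L{t^n·e^(at)} = n!/(s-a)^(n+1), so L{t^2·e^(5t)} = 2/(s-5)^3

Final answer: 2/(s-5)^3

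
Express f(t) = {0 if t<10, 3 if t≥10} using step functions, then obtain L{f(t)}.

f(t) = 3·u(t-10). L{u(t-10)} = e^(-10s)/s, so L{f(t)} = 3·e^(-10s)/s

Final answer: 3·e^(-10s)/s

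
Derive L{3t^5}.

L{t^n} = n!/s^(n+1). So L{3t^5} = 3·5!/s^6 = 360/s^6

Final answer: 360/s^6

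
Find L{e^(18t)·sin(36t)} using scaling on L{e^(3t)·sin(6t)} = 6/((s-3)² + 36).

Scaling with a=6: L{e^(18t)·sin(36t)} = (1/6) · 6/((s/6-3)² + 36). Simplifying: 36/((s-18)² + 1296)

Final answer: 36/((s-18)² + 1296)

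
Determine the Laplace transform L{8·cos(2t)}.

L{cos(ωt)} = s/(s² + ω²), so L{cos(2t)} = s/(s² + 4). Then L{8·cos(2t)} = 8·s/(s² + 4) = 8s/(s² + 4)

Final answer: 8s/(s² + 4)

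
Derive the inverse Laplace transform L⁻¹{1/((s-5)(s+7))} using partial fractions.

Decompose: A/(s-5) + B/(s+7). A = 1/12, B = -1/12. f(t) = (e^(5t) - e^(-7t))/12

Final answer: (e^(5t) - e^(-7t))/12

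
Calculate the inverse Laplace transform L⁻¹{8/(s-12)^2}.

L⁻¹{n!/(s-a)^(n+1)} = t^n·e^(at) with n=1, a=12. So L⁻¹{1/(s-12)^2} = t·e^(12t), and L⁻¹{8/(s-12)^2} = (8/1)·t·e^(12t) = 8·t·e^(12t)

Final answer: 8·t·e^(12t)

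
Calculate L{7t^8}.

L{t^n} = n!/s^(n+1). So L{7t^8} = 7·8!/s^9 = 282240/s^9

Final answer: 282240/s^9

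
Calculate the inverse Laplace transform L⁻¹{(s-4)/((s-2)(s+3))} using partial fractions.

Using partial fractions, f(t) = (-2e^(2t) + 7e^(-3t))/5

Final answer: (-2e^(2t) + 7e^(-3t))/5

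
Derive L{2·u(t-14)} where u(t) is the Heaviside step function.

L{u(t-a)} = e^(-as)/s. Here a=14, so L{u(t-14)} = e^(-14s)/s, and L{2·u(t-14)} = 2·e^(-14s)/s

Final answer: 2·e^(-14s)/s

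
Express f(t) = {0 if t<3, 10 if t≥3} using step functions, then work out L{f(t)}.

f(t) = 10·u(t-3). L{u(t-3)} = e^(-3s)/s, so L{f(t)} = 10·e^(-3s)/s

Final answer: 10·e^(-3s)/s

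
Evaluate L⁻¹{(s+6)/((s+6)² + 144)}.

Using frequency shift: L⁻¹{(s-a)/((s-a)² + b²)} = e^(at)cos(bt). Here a=-6, b=12

Final answer: e^(-6t)·cos(12t)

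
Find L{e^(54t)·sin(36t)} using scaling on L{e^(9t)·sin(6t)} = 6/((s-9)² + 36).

Scaling with a=6: L{e^(54t)·sin(36t)} = (1/6) · 6/((s/6-9)² + 36). Simplifying: 36/((s-54)² + 1296)

Final answer: 36/((s-54)² + 1296)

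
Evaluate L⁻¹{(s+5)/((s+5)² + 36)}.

Using frequency shift: L⁻¹{(s-a)/((s-a)² + b²)} = e^(at)cos(bt). Here a=-5, b=6

Final answer: e^(-5t)·cos(6t)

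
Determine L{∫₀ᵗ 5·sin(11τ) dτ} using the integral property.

L{∫₀ᵗ f(τ)dτ} = F(s)/s with F(s) = 55/(s² + 121), so the result is (55/(s² + 121))/s = 55/(s(s² + 121))

Final answer: 55/(s(s² + 121))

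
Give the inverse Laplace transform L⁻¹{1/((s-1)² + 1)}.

Using frequency shift, L⁻¹{1/((s-1)² + 1)} = e^t·sin(t)

Final answer: e^t·sin(t)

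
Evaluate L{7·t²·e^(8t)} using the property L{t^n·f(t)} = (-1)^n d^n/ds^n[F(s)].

L{e^(8t)} = 1/(s-8). d/ds[1/(s-8)] = -1/(s-8)². d²/ds²[1/(s-8)] = 2/(s-8)³. So L{t²·e^(8t)} = (-1)² · 2/(s-8)³ = 2/(s-8)³. Then L{7·t²·e^(8t)} = 7·2/(s-8)³ = 14/(s-8)³

Final answer: 14/(s-8)³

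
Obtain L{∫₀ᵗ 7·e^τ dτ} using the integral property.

L{∫₀ᵗ f(τ)dτ} = F(s)/s with F(s) = 7/(s-1), so L{∫₀ᵗ 7·e^τ dτ} = 7/(s(s-1))

Final answer: 7/(s(s-1))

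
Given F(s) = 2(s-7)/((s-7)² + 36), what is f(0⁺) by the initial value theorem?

f(0⁺) = lim_{s→∞} sF(s) = lim_{s→∞} 2s(s-7)/((s-7)² + 36) = 2

Final answer: 2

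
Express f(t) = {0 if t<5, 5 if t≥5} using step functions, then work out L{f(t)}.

f(t) = 5·u(t-5). L{u(t-5)} = e^(-5s)/s, so L{f(t)} = 5·e^(-5s)/s

Final answer: 5·e^(-5s)/s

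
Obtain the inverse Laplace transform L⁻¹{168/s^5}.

L⁻¹{n!/s^(n+1)} = t^n with n=4. So L⁻¹{24/s^5} = t^4, and L⁻¹{168/s^5} = (168/24)·t^4 = 7·t^4

Final answer: 7·t^4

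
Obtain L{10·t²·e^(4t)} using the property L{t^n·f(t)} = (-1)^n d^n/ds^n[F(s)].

L{e^(4t)} = 1/(s-4). d/ds[1/(s-4)] = -1/(s-4)². d²/ds²[1/(s-4)] = 2/(s-4)³. So L{t²·e^(4t)} = (-1)² · 2/(s-4)³ = 2/(s-4)³. Then L{10·t²·e^(4t)} = 10·2/(s-4)³ = 20/(s-4)³

Final answer: 20/(s-4)³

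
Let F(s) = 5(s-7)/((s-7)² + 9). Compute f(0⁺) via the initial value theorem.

f(0⁺) = lim_{s→∞} sF(s) = lim_{s→∞} 5s(s-7)/((s-7)² + 9) = 5

Final answer: 5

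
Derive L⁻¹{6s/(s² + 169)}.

This is the form c·s/(s² + a²) with a = 13, c = 6. L⁻¹ = 6·cos(13t)

Final answer: 6·cos(13t)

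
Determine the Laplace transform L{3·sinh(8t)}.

L{sinh(ωt)} = ω/(s² - ω²), so L{sinh(8t)} = 8/(s² - 64). Then L{3·sinh(8t)} = 3·8/(s² - 64) = 24/(s² - 64)

Final answer: 24/(s² - 64)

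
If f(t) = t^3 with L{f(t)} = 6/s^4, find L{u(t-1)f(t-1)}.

Time shift theorem: L{u(t-a)f(t-a)} = e^(-as)F(s). Here a=1, F(s) = 6/s^4, so L{u(t-1)f(t-1)} = e^(-s)·6/s^4

Final answer: e^(-s)·6/s^4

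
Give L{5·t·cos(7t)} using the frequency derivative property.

L{cos(7t)} = s/(s² + 49). Derivative: d/ds[s/(s² + 49)] = [(s² + 49) - s·2s]/(s² + 49)² = (49 - s²)/(s² + 49)². So L{t·cos(7t)} = -F'(s) = (s² - 49)/(s² + 49)². Then L{5·t·cos(7t)} = 5·(s² - 49)/(s² + 49)²

Final answer: 5·(s² - 49)/(s² + 49)²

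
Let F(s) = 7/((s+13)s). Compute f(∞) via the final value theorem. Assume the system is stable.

f(∞) = lim_{s→0} sF(s) = lim_{s→0} 7/(s+13) = 7/13

Final answer: 7/13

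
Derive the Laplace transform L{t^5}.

L{t^n} = n!/s^(n+1), so L{t^5} = 120/s^6

Final answer: 120/s^6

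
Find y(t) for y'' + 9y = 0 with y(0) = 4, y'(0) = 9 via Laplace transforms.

L{y''} + 9L{y} = 0. s²Y - 4s - 9 + 9Y = 0. Y(s² + 9) = 4s + 9. Y = (4s + 9)/(s² + 9). Inverting: y(t) = 4cos(3t) + 3sin(3t)

Final answer: y(t) = 4cos(3t) + 3sin(3t)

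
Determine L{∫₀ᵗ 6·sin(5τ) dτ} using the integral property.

L{∫₀ᵗ f(τ)dτ} = F(s)/s with F(s) = 30/(s² + 25), so the result is (30/(s² + 25))/s = 30/(s(s² + 25))

Final answer: 30/(s(s² + 25))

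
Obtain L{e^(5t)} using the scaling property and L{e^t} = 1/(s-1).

Using L{f(at)} = (1/a)F(s/a) with a=5 and f(t) = e^t: L{e^(5t)} = (1/5) · 1/((s/5)-1) = (1/5) · 5/(s-5) = 1/(s-5)

Final answer: 1/(s-5)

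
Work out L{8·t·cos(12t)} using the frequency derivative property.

L{cos(12t)} = s/(s² + 144). Derivative: d/ds[s/(s² + 144)] = [(s² + 144) - s·2s]/(s² + 144)² = (144 - s²)/(s² + 144)². So L{t·cos(12t)} = -F'(s) = (s² - 144)/(s² + 144)². Then L{8·t·cos(12t)} = 8·(s² - 144)/(s² + 144)²

Final answer: 8·(s² - 144)/(s² + 144)²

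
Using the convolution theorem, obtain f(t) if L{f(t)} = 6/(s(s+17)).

6/(s(s+17)) = (6/s)·(1/(s+17)) = L{6}·L{e^(-17t)}. By convolution, f(t) = 6*e^(-17t) = ∫₀ᵗ 6·e^(-17τ) dτ = 6·(1 - e^(-17t))/17

Final answer: 6·(1 - e^(-17t))/17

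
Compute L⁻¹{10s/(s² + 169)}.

This is the form c·s/(s² + a²) with a = 13, c = 10. L⁻¹ = 10·cos(13t)

Final answer: 10·cos(13t)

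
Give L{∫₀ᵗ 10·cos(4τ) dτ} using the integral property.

L{∫₀ᵗ f(τ)dτ} = F(s)/s with F(s) = 10s/(s² + 16), so the result is (10s/(s² + 16))/s = 10/(s² + 16)

Final answer: 10/(s² + 16)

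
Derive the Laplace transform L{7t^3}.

L{7t^3} = 7 · L{t^3} = 7 · 6/s^4 = 42/s^4

Final answer: 42/s^4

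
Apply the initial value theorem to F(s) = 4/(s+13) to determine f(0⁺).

f(0⁺) = lim_{s→∞} s·4/(s+13) = lim_{s→∞} 4s/(s+13) = 4

Final answer: 4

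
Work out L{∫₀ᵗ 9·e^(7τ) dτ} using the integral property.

L{∫₀ᵗ f(τ)dτ} = F(s)/s with F(s) = 9/(s-7), so L{∫₀ᵗ 9·e^(7τ) dτ} = 9/(s(s-7))

Final answer: 9/(s(s-7))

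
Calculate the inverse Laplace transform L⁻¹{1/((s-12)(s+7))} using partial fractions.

Decompose: A/(s-12) + B/(s+7). A = 1/19, B = -1/19. f(t) = (e^(12t) - e^(-7t))/19

Final answer: (e^(12t) - e^(-7t))/19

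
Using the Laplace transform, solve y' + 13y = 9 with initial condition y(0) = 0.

sY + 13Y = 9/s. Y = 9/(s(s+13)). Partial fractions: Y = 9/13/s - 9/13/(s+13)

Final answer: y(t) = 9/13(1 - e^(-13t))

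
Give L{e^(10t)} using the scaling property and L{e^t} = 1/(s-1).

Using L{f(at)} = (1/a)F(s/a) with a=10 and f(t) = e^t: L{e^(10t)} = (1/10) · 1/((s/10)-1) = (1/10) · 10/(s-10) = 1/(s-10)

Final answer: 1/(s-10)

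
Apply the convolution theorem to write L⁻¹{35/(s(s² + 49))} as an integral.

35/(s(s² + 49)) = (1/s)·(35/(s² + 49)) = L{1}·L{5·sin(7t)}. So f(t) = 1*(5·sin(7t)) = ∫₀ᵗ 5·sin(7τ) dτ

Final answer: ∫₀ᵗ 5·sin(7τ) dτ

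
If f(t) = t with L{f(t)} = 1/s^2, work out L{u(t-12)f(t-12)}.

Time shift theorem: L{u(t-a)f(t-a)} = e^(-as)F(s). Here a=12, F(s) = 1/s^2, so L{u(t-12)f(t-12)} = e^(-12s)·1/s^2

Final answer: e^(-12s)·1/s^2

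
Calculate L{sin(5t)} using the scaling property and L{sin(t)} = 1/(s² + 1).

Using L{f(at)} = (1/a)F(s/a) with a=5: L{sin(5t)} = (1/5) · 1/((s/5)² + 1) = (1/5) · 1·25/(s² + 25) = 5/(s² + 25)

Final answer: 5/(s² + 25)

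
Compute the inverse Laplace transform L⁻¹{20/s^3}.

L⁻¹{n!/s^(n+1)} = t^n with n=2. So L⁻¹{2/s^3} = t^2, and L⁻¹{20/s^3} = (20/2)·t^2 = 10·t^2

Final answer: 10·t^2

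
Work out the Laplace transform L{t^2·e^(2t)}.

L{t^n·e^(at)} = n!/(s-a)^(n+1), so L{t^2·e^(2t)} = 2/(s-2)^3

Final answer: 2/(s-2)^3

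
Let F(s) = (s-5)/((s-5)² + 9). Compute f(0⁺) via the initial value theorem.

f(0⁺) = lim_{s→∞} sF(s) = lim_{s→∞} s(s-5)/((s-5)² + 9) = 1

Final answer: 1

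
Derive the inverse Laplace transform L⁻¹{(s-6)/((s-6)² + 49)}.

Using frequency shift, L⁻¹{(s-6)/((s-6)² + 49)} = e^(6t)·cos(7t)

Final answer: e^(6t)·cos(7t)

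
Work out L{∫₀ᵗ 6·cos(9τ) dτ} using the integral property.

L{∫₀ᵗ f(τ)dτ} = F(s)/s with F(s) = 6s/(s² + 81), so the result is (6s/(s² + 81))/s = 6/(s² + 81)

Final answer: 6/(s² + 81)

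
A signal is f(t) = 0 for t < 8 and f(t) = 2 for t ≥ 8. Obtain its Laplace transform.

f(t) = 2·u(t-8). L{u(t-8)} = e^(-8s)/s, so L{f(t)} = 2·e^(-8s)/s

Final answer: 2·e^(-8s)/s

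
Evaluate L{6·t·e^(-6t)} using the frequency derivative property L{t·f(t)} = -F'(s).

L{e^(-6t)} = 1/(s+6). By frequency derivative: L{t·e^(-6t)} = -d/ds[1/(s+6)] = -(-1)/(s+6)² = 1/(s+6)². Then L{6·t·e^(-6t)} = 6·1/(s+6)² = 6/(s+6)²

Final answer: 6/(s+6)²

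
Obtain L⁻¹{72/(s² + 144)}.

This is the form c·a/(s² + a²) with a = 12, c = 6. L⁻¹ = 6·sin(12t)

Final answer: 6·sin(12t)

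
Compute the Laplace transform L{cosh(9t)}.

L{cosh(ωt)} = s/(s² - ω²), so L{cosh(9t)} = s/(s² - 81)

Final answer: s/(s² - 81)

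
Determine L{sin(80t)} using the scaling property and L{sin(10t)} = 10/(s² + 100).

Using L{f(at)} = (1/a)F(s/a) with a=8: L{sin(80t)} = (1/8) · 10/((s/8)² + 100) = (1/8) · 10·64/(s² + 6400) = 80/(s² + 6400)

Final answer: 80/(s² + 6400)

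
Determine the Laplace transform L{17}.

L{17} = 17 · L{1} = 17/s

Final answer: 17/s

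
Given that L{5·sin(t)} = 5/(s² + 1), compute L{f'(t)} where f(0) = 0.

L{f'(t)} = s·F(s) - f(0) = s·5/(s² + 1) - 0 = 5s/(s² + 1)

Final answer: 5s/(s² + 1)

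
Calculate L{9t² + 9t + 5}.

L{9t² + 9t + 5} = 9·2/s³ + 9/s² + 5/s = 18/s³ + 9/s² + 5/s

Final answer: 18/s³ + 9/s² + 5/s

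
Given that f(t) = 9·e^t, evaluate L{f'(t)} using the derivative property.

f(0) = 9, F(s) = 9/(s-1). L{f'(t)} = s·F(s) - f(0) = 9s/(s-1) - 9 = (9s - 9(s-1))/(s-1) = 9/(s-1)

Final answer: 9/(s-1)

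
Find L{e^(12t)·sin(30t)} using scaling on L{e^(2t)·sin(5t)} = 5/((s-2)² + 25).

Scaling with a=6: L{e^(12t)·sin(30t)} = (1/6) · 5/((s/6-2)² + 25). Simplifying: 30/((s-12)² + 900)

Final answer: 30/((s-12)² + 900)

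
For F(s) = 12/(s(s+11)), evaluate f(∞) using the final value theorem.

f(∞) = lim_{s→0} s·12/(s(s+11)) = lim_{s→0} 12/(s+11) = 12/11 = 12/11

Final answer: 12/11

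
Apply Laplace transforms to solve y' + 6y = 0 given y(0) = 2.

L{y'} + 6L{y} = 0. sY - 2 + 6Y = 0. Y(s+6) = 2. Y = 2/(s+6)

Final answer: y(t) = 2e^(-6t)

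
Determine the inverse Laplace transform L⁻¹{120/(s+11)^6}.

L⁻¹{n!/(s-a)^(n+1)} = t^n·e^(at), so L⁻¹{120/(s+11)^6} = t^5·e^(-11t)

Final answer: t^5·e^(-11t)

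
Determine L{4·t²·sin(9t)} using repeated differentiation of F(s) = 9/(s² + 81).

F(s) = 9/(s² + 81). F'(s) = -18s/(s² + 81)². F''(s) = -18(81 - 3s²)/(s² + 81)³ = (54s² - 1458)/(s² + 81)³. So L{t²·sin(9t)} = (-1)² F''(s) = (54s² - 1458)/(s² + 81)³. Then L{4·t²·sin(9t)} = 4·(54s² - 1458)/(s² + 81)³ = (216s² - 5832)/(s² + 81)³

Final answer: (216s² - 5832)/(s² + 81)³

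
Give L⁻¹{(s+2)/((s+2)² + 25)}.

Using frequency shift: L⁻¹{(s-a)/((s-a)² + b²)} = e^(at)cos(bt). Here a=-2, b=5

Final answer: e^(-2t)·cos(5t)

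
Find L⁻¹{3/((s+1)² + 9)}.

Form: b/((s-a)² + b²) → e^(at)sin(bt). With a=-1, b=3

Final answer: e^(-t)·sin(3t)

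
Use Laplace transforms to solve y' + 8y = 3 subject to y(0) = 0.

sY + 8Y = 3/s. Y = 3/(s(s+8)). Partial fractions: Y = 3/8/s - 3/8/(s+8)

Final answer: y(t) = 3/8(1 - e^(-8t))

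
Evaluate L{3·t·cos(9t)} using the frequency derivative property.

L{cos(9t)} = s/(s² + 81). Derivative: d/ds[s/(s² + 81)] = [(s² + 81) - s·2s]/(s² + 81)² = (81 - s²)/(s² + 81)². So L{t·cos(9t)} = -F'(s) = (s² - 81)/(s² + 81)². Then L{3·t·cos(9t)} = 3·(s² - 81)/(s² + 81)²

Final answer: 3·(s² - 81)/(s² + 81)²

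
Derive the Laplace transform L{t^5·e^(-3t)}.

L{t^n·e^(at)} = n!/(s-a)^(n+1), so L{t^5·e^(-3t)} = 120/(s+3)^6

Final answer: 120/(s+3)^6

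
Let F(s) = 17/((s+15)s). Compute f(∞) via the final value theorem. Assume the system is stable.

f(∞) = lim_{s→0} sF(s) = lim_{s→0} 17/(s+15) = 17/15

Final answer: 17/15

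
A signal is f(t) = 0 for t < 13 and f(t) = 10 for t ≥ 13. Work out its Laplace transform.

f(t) = 10·u(t-13). L{u(t-13)} = e^(-13s)/s, so L{f(t)} = 10·e^(-13s)/s

Final answer: 10·e^(-13s)/s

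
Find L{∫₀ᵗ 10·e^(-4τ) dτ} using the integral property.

L{∫₀ᵗ f(τ)dτ} = F(s)/s with F(s) = 10/(s+4), so L{∫₀ᵗ 10·e^(-4τ) dτ} = 10/(s(s+4))

Final answer: 10/(s(s+4))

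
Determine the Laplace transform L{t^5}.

L{t^n} = n!/s^(n+1), so L{t^5} = 120/s^6

Final answer: 120/s^6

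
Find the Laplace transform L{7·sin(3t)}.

L{sin(ωt)} = ω/(s² + ω²), so L{sin(3t)} = 3/(s² + 9). Then L{7·sin(3t)} = 7·3/(s² + 9) = 21/(s² + 9)

Final answer: 21/(s² + 9)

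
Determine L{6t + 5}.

L{6t + 5} = 6·L{t} + 5·L{1} = 6/s² + 5/s

Final answer: 6/s² + 5/s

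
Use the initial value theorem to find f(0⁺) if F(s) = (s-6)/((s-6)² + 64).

f(0⁺) = lim_{s→∞} sF(s) = lim_{s→∞} s(s-6)/((s-6)² + 64) = 1

Final answer: 1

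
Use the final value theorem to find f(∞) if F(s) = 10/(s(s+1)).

f(∞) = lim_{s→0} s·10/(s(s+1)) = lim_{s→0} 10/(s+1) = 10/1 = 10

Final answer: 10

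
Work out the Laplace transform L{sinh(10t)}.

L{sinh(ωt)} = ω/(s² - ω²), so L{sinh(10t)} = 10/(s² - 100)

Final answer: 10/(s² - 100)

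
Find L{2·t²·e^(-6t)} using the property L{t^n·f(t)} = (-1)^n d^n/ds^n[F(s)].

L{e^(-6t)} = 1/(s+6). d/ds[1/(s+6)] = -1/(s+6)². d²/ds²[1/(s+6)] = 2/(s+6)³. So L{t²·e^(-6t)} = (-1)² · 2/(s+6)³ = 2/(s+6)³. Then L{2·t²·e^(-6t)} = 2·2/(s+6)³ = 4/(s+6)³

Final answer: 4/(s+6)³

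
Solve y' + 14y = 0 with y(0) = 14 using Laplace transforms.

L{y'} + 14L{y} = 0. sY - 14 + 14Y = 0. Y(s+14) = 14. Y = 14/(s+14)

Final answer: y(t) = 14e^(-14t)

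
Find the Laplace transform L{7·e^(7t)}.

L{e^(at)} = 1/(s-a), so L{e^(7t)} = 1/(s-7). Then L{7·e^(7t)} = 7/(s-7)

Final answer: 7/(s-7)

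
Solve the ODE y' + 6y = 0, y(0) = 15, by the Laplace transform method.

L{y'} + 6L{y} = 0. sY - 15 + 6Y = 0. Y(s+6) = 15. Y = 15/(s+6)

Final answer: y(t) = 15e^(-6t)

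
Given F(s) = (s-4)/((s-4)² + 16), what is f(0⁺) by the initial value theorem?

f(0⁺) = lim_{s→∞} sF(s) = lim_{s→∞} s(s-4)/((s-4)² + 16) = 1

Final answer: 1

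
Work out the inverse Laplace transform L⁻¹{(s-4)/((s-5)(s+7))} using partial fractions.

Using partial fractions, f(t) = (e^(5t) + 11e^(-7t))/12

Final answer: (e^(5t) + 11e^(-7t))/12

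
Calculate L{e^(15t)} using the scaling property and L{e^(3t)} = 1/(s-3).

Using L{f(at)} = (1/a)F(s/a) with a=5 and f(t) = e^(3t): L{e^(15t)} = (1/5) · 1/((s/5)-3) = (1/5) · 5/(s-15) = 1/(s-15)

Final answer: 1/(s-15)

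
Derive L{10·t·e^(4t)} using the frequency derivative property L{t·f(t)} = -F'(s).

L{e^(4t)} = 1/(s-4). By frequency derivative: L{t·e^(4t)} = -d/ds[1/(s-4)] = -(-1)/(s-4)² = 1/(s-4)². Then L{10·t·e^(4t)} = 10·1/(s-4)² = 10/(s-4)²

Final answer: 10/(s-4)²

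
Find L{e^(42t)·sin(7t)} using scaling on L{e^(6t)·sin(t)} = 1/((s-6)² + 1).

Scaling with a=7: L{e^(42t)·sin(7t)} = (1/7) · 1/((s/7-6)² + 1). Simplifying: 7/((s-42)² + 49)

Final answer: 7/((s-42)² + 49)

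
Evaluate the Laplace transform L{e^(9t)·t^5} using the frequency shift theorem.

L{e^(at)·t^n} = n!/(s-a)^(n+1), so L{e^(9t)·t^5} = 120/(s-9)^6

Final answer: 120/(s-9)^6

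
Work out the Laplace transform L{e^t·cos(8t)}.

L{e^(at)·cos(ωt)} = (s-a)/((s-a)² + ω²), so L{e^t·cos(8t)} = (s-1)/((s-1)² + 64)

Final answer: (s-1)/((s-1)² + 64)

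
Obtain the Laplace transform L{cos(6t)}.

L{cos(ωt)} = s/(s² + ω²), so L{cos(6t)} = s/(s² + 36)

Final answer: s/(s² + 36)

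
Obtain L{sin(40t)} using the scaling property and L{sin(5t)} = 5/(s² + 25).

Using L{f(at)} = (1/a)F(s/a) with a=8: L{sin(40t)} = (1/8) · 5/((s/8)² + 25) = (1/8) · 5·64/(s² + 1600) = 40/(s² + 1600)

Final answer: 40/(s² + 1600)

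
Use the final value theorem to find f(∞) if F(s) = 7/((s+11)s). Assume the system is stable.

f(∞) = lim_{s→0} sF(s) = lim_{s→0} 7/(s+11) = 7/11

Final answer: 7/11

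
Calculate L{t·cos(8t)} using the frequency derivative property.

L{cos(8t)} = s/(s² + 64). Derivative: d/ds[s/(s² + 64)] = [(s² + 64) - s·2s]/(s² + 64)² = (64 - s²)/(s² + 64)². So L{t·cos(8t)} = -F'(s) = (s² - 64)/(s² + 64)²

Final answer: (s² - 64)/(s² + 64)²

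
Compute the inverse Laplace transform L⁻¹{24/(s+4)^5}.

L⁻¹{n!/(s-a)^(n+1)} = t^n·e^(at), so L⁻¹{24/(s+4)^5} = t^4·e^(-4t)

Final answer: t^4·e^(-4t)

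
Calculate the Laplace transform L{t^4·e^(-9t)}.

L{t^n·e^(at)} = n!/(s-a)^(n+1), so L{t^4·e^(-9t)} = 24/(s+9)^5

Final answer: 24/(s+9)^5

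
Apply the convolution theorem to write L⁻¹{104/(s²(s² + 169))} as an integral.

104/(s²(s² + 169)) = (1/s²)·(104/(s² + 169)) = L{t}·L{8·sin(13t)}. So f(t) = t*(8·sin(13t)) = ∫₀ᵗ 8τ·sin(13(t-τ)) dτ

Final answer: ∫₀ᵗ 8τ·sin(13(t-τ)) dτ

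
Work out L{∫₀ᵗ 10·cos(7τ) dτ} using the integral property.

L{∫₀ᵗ f(τ)dτ} = F(s)/s with F(s) = 10s/(s² + 49), so the result is (10s/(s² + 49))/s = 10/(s² + 49)

Final answer: 10/(s² + 49)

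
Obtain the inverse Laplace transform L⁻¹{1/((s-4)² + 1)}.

Using frequency shift, L⁻¹{1/((s-4)² + 1)} = e^(4t)·sin(t)

Final answer: e^(4t)·sin(t)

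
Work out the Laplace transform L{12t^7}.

L{12t^7} = 12 · L{t^7} = 12 · 5040/s^8 = 60480/s^8

Final answer: 60480/s^8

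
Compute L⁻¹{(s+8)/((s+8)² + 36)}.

Using frequency shift: L⁻¹{(s-a)/((s-a)² + b²)} = e^(at)cos(bt). Here a=-8, b=6

Final answer: e^(-8t)·cos(6t)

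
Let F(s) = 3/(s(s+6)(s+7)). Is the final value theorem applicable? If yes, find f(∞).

Poles of sF(s) = 3/((s+6)(s+7)) are at s = -6 and s = -7, both in the left half-plane. Theorem applies. f(∞) = lim_{s→0} sF(s) = 3/(6·7) = 1/14

Final answer: 1/14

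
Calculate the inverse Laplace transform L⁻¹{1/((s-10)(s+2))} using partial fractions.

Decompose: A/(s-10) + B/(s+2). A = 1/12, B = -1/12. f(t) = (e^(10t) - e^(-2t))/12

Final answer: (e^(10t) - e^(-2t))/12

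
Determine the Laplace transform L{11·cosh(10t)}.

L{cosh(ωt)} = s/(s² - ω²), so L{cosh(10t)} = s/(s² - 100). Then L{11·cosh(10t)} = 11·s/(s² - 100) = 11s/(s² - 100)

Final answer: 11s/(s² - 100)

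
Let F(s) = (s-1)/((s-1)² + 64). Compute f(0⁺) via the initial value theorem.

f(0⁺) = lim_{s→∞} sF(s) = lim_{s→∞} s(s-1)/((s-1)² + 64) = 1

Final answer: 1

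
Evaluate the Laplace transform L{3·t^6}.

L{t^n} = n!/s^(n+1), so L{t^6} = 720/s^7. Then L{3·t^6} = 3·720/s^7 = 2160/s^7

Final answer: 2160/s^7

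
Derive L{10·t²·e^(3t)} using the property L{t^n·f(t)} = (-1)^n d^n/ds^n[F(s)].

L{e^(3t)} = 1/(s-3). d/ds[1/(s-3)] = -1/(s-3)². d²/ds²[1/(s-3)] = 2/(s-3)³. So L{t²·e^(3t)} = (-1)² · 2/(s-3)³ = 2/(s-3)³. Then L{10·t²·e^(3t)} = 10·2/(s-3)³ = 20/(s-3)³

Final answer: 20/(s-3)³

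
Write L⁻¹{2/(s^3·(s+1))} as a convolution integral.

2/(s^3·(s+1)) = (2/s^3)·(1/(s+1)) = L{t^2}·L{e^(-t)}. So f(t) = t^2*e^(-t) = ∫₀ᵗ τ^2·e^(-(t-τ)) dτ

Final answer: ∫₀ᵗ τ^2·e^(-(t-τ)) dτ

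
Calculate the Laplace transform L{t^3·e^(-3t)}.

L{t^n·e^(at)} = n!/(s-a)^(n+1), so L{t^3·e^(-3t)} = 6/(s+3)^4

Final answer: 6/(s+3)^4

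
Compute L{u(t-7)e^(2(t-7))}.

u(t-a)f(t-a) with f(t)=e^(2t). L{e^(2t)} = 1/(s-2). By time shift: e^(-7s)/(s-2)

Final answer: e^(-7s)/(s-2)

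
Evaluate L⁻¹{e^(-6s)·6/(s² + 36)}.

L⁻¹{6/(s² + 36)} = sin(6t). By the time shift theorem, L⁻¹{e^(-as)F(s)} = u(t-a)f(t-a) with a=6, so L⁻¹{e^(-6s)·6/(s² + 36)} = u(t-6)·sin(6(t-6))

Final answer: u(t-6)·sin(6(t-6))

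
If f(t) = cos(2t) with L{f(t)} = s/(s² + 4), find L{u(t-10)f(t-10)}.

Time shift theorem: L{u(t-a)f(t-a)} = e^(-as)F(s). Here a=10, F(s) = s/(s² + 4), so L{u(t-10)f(t-10)} = e^(-10s)·s/(s² + 4)

Final answer: e^(-10s)·s/(s² + 4)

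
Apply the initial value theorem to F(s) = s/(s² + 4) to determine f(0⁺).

f(0⁺) = lim_{s→∞} s·s/(s² + 4) = lim_{s→∞} s²/(s² + 4) = 1

Final answer: 1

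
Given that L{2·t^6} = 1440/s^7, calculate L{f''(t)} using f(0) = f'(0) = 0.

L{f''(t)} = s²F(s) - sf(0) - f'(0) = s²·1440/s^7 - 0 - 0 = 1440/s^5

Final answer: 1440/s^5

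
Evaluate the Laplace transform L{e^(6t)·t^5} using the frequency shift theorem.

L{e^(at)·t^n} = n!/(s-a)^(n+1), so L{e^(6t)·t^5} = 120/(s-6)^6

Final answer: 120/(s-6)^6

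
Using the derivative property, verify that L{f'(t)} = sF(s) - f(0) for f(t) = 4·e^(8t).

f'(t) = 32e^(8t). Direct: L{f'(t)} = 32/(s-8). Property: s·4/(s-8) - 4 = (4s - 4(s-8))/(s-8) = 32/(s-8). ✓

Final answer: 32/(s-8)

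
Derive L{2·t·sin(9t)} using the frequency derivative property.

L{sin(9t)} = 9/(s² + 81). By L{t·f(t)} = -F'(s): -d/ds[9/(s² + 81)] = -(9)·(-2s)/(s² + 81)² = 18s/(s² + 81)². Then L{2·t·sin(9t)} = 2·18s/(s² + 81)² = 36s/(s² + 81)²

Final answer: 36s/(s² + 81)²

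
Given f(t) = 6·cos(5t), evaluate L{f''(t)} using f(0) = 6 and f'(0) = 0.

F(s) = 6s/(s² + 25). L{f''(t)} = s²F(s) - sf(0) - f'(0) = 6s³/(s² + 25) - 6s = (6s³ - 6s(s² + 25))/(s² + 25) = -150s/(s² + 25)

Final answer: -150s/(s² + 25)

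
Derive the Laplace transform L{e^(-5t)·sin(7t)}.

L{e^(at)·sin(ωt)} = ω/((s-a)² + ω²), so L{e^(-5t)·sin(7t)} = 7/((s+5)² + 49)

Final answer: 7/((s+5)² + 49)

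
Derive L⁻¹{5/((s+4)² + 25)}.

Form: b/((s-a)² + b²) → e^(at)sin(bt). With a=-4, b=5

Final answer: e^(-4t)·sin(5t)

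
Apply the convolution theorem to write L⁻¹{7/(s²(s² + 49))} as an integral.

7/(s²(s² + 49)) = (1/s²)·(7/(s² + 49)) = L{t}·L{sin(7t)}. So f(t) = t*(sin(7t)) = ∫₀ᵗ τ·sin(7(t-τ)) dτ

Final answer: ∫₀ᵗ τ·sin(7(t-τ)) dτ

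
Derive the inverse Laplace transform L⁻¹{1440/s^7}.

L⁻¹{n!/s^(n+1)} = t^n with n=6. So L⁻¹{720/s^7} = t^6, and L⁻¹{1440/s^7} = (1440/720)·t^6 = 2·t^6

Final answer: 2·t^6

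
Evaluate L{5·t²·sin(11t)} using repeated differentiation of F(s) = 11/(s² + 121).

F(s) = 11/(s² + 121). F'(s) = -22s/(s² + 121)². F''(s) = -22(121 - 3s²)/(s² + 121)³ = (66s² - 2662)/(s² + 121)³. So L{t²·sin(11t)} = (-1)² F''(s) = (66s² - 2662)/(s² + 121)³. Then L{5·t²·sin(11t)} = 5·(66s² - 2662)/(s² + 121)³ = (330s² - 13310)/(s² + 121)³

Final answer: (330s² - 13310)/(s² + 121)³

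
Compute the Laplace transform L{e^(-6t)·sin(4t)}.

L{e^(at)·sin(ωt)} = ω/((s-a)² + ω²), so L{e^(-6t)·sin(4t)} = 4/((s+6)² + 16)

Final answer: 4/((s+6)² + 16)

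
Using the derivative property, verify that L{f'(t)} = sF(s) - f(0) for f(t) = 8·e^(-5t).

f'(t) = -40e^(-5t). Direct: L{f'(t)} = -40/(s+5). Property: s·8/(s+5) - 8 = (8s - 8(s+5))/(s+5) = -40/(s+5). ✓

Final answer: -40/(s+5)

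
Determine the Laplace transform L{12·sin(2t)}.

L{sin(ωt)} = ω/(s² + ω²), so L{sin(2t)} = 2/(s² + 4). Then L{12·sin(2t)} = 12·2/(s² + 4) = 24/(s² + 4)

Final answer: 24/(s² + 4)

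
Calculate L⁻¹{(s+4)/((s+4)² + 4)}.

Using frequency shift: L⁻¹{(s-a)/((s-a)² + b²)} = e^(at)cos(bt). Here a=-4, b=2

Final answer: e^(-4t)·cos(2t)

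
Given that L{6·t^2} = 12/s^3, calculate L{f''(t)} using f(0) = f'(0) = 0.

L{f''(t)} = s²F(s) - sf(0) - f'(0) = s²·12/s^3 - 0 - 0 = 12/s

Final answer: 12/s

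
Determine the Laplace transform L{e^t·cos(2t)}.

L{e^(at)·cos(ωt)} = (s-a)/((s-a)² + ω²), so L{e^t·cos(2t)} = (s-1)/((s-1)² + 4)

Final answer: (s-1)/((s-1)² + 4)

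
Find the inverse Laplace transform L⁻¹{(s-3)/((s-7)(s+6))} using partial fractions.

Using partial fractions, f(t) = (4e^(7t) + 9e^(-6t))/13

Final answer: (4e^(7t) + 9e^(-6t))/13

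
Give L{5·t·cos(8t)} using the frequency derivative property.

L{cos(8t)} = s/(s² + 64). Derivative: d/ds[s/(s² + 64)] = [(s² + 64) - s·2s]/(s² + 64)² = (64 - s²)/(s² + 64)². So L{t·cos(8t)} = -F'(s) = (s² - 64)/(s² + 64)². Then L{5·t·cos(8t)} = 5·(s² - 64)/(s² + 64)²

Final answer: 5·(s² - 64)/(s² + 64)²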